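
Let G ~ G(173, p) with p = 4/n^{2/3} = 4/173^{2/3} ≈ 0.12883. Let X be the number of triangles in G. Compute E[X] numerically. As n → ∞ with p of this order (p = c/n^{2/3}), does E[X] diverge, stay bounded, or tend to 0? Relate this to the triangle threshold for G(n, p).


Number of potential triangles: C(173, 3) = 848046.
Each occurs with probability p³ ≈ (0.12883)³ ≈ 2.1383942e-03.
By linearity: E[X] = C(173, 3)·p³ ≈ 848046 · 2.1383942e-03 ≈ 1813.45665.
Since α = 2/3 < 1, p = c/n^{2/3} ≫ 1/n is above the triangle threshold p ~ 1/n. Asymptotically E[X] ~ (c³/6)·n^{3(1−α)} = (4³/6)·n^{1} → ∞; triangles are abundant w.h.p.

E[X] ≈ 1813.45665; in regime p = Θ(1/n^{2/3}) E[X] diverges (above the triangle threshold p ~ 1/n).


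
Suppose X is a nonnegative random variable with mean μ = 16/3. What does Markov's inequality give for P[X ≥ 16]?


μ = E[X] = 16/3, a = 16.
Markov: P[X ≥ 16] ≤ μ/a = (16/3)/16 = 1/3.
Numerically: ≈ 0.333333.
(Since a = 16 > μ = 5.333333, the bound 1/3 is < 1 and informative.)

P[X ≥ 16] ≤ 1/3 ≈ 0.333333.


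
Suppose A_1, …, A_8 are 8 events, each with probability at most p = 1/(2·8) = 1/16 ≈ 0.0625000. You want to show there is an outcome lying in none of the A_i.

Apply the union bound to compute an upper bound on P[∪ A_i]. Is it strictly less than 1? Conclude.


Union bound: P[∪_{i=1}^{8} A_i] ≤ Σ_i P[A_i] ≤ 8·p = 8·(1/16) = 1/2.
Numerically: 1/2 ≈ 0.5000000.
Is 1/2 < 1? YES.
Since P[∪ A_i] ≤ 1/2 < 1, the complement has P[∩ A_i^c] ≥ 1 − 1/2 = 1/2 > 0, so some outcome avoids every A_i.

8·p = 1/2 ≈ 0.5000000; existence CERTIFIED by the union bound.


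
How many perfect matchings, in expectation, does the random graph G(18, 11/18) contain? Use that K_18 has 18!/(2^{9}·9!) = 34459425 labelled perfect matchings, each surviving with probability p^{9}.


K_18 has 18!/(2^{9}·9!) = 34459425 labelled perfect matchings.
For each such perfect matching H, let X_H = 1 if all 9 edges of H are present in G. Then P[X_H = 1] = p^{9} = (11/18)^{9} = 2357947691/198359290368.
Summing the indicators: E[X] = Σ_H E[X_H] = 34459425 · p^{9} = 34459425 · 2357947691/198359290368 = 1003129896443675/2448880128.
Numerically: E[X] ≈ 4.096e+05.

E[X] = 34459425 · (11/18)^{9} = 1003129896443675/2448880128 ≈ 4.096e+05.


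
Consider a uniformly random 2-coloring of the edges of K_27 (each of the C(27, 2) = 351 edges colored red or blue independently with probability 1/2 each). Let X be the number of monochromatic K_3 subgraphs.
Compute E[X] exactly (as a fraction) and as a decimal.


Let X = Σ_S X_S over the C(27, 3) = 2925 subsets S of size 3, where X_S = 1 if the K_3 on S is monochromatic.
For a fixed S, the K_3 on S has C(3, 2) = 3 edges. P[all 3 edges red] = (1/2)^3, and likewise for blue, so P[monochromatic] = 2·(1/2)^3 = 2^{1 − 3} = 1/4.
By linearity of expectation: E[X] = C(27, 3) · 2^{1 − 3} = 2925 · 1/4 = 2925/4.
Numerically: E[X] ≈ 731.250000.

E[X] = C(27,3)·2^(1−C(3,2)) = 2925/4 ≈ 731.250000.


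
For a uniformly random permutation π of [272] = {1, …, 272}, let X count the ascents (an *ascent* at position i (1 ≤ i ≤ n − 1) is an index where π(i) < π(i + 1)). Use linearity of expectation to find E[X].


Write X = Σ X_I over i = 1, …, 271, with X_I the indicator of one ascent.
There are 271 indicators.
For each fixed i, the pair (π(i), π(i+1)) is a uniformly random ordered pair of distinct values from {1, …, 272}; by symmetry P[π(i) < π(i+1)] = 1/2.
By linearity: E[X] = 271 · (1/2) = (272 − 1) · (1/2) = 271/2 ≈ 135.50000.

E[X] = 271/2 = 135.50000.


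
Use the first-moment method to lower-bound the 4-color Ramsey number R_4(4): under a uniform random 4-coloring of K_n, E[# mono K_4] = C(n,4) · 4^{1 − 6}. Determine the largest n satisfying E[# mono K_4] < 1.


We need C(n, 4) · 4^{1 − 6} < 1, i.e. C(n, 4) < 4^{6 − 1} = 1024.
Check values of n near the boundary:
  n = 10: C(10, 4) = 210; 210 < 1024? YES
  n = 11: C(11, 4) = 330; 330 < 1024? YES
  n = 12: C(12, 4) = 495; 495 < 1024? YES
  n = 13: C(13, 4) = 715; 715 < 1024? YES
  n = 14: C(14, 4) = 1001; 1001 < 1024? YES
  n = 15: C(15, 4) = 1365; 1365 < 1024? NO
The largest n with C(n, 4) < 1024 is n = 14 (where E[X] = 1001/1024 ≈ 0.9775391). Hence R_4(4) > 14, i.e. R_4(4) ≥ 15.

Largest n = 14; hence R_4(4) > 14.


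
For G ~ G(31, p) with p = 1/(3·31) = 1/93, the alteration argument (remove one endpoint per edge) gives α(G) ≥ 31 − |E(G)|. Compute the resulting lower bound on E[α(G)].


E[|E(G)|] = C(31, 2)·p = 465 · (1/93) = 5.
E[α(G)] ≥ n − E[|E(G)|] = 31 − 5 = 26.
Numerically: ≈ 26.000.
(This is only a lower bound; the true E[α(G)] may be larger.)

E[α(G)] ≥ 26 ≈ 26.000.


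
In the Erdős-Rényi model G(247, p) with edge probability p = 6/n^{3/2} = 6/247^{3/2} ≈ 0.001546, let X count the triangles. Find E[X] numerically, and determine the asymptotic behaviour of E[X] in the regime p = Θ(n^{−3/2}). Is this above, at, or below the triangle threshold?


Number of potential triangles: C(247, 3) = 2481115.
Each occurs with probability p³ ≈ (0.001546)³ ≈ 3.692474e-09.
By linearity: E[X] = C(247, 3)·p³ ≈ 2481115 · 3.692474e-09 ≈ 0.0092.
Since α = 3/2 > 1, p = c/n^{3/2} = o(1/n) is below the triangle threshold p ~ 1/n. Asymptotically E[X] ~ (c³/6)·n^{3(1−α)} = (6³/6)·n^{-1.5} → 0, so by Markov's inequality G has no triangles w.h.p.

E[X] ≈ 0.0092; in regime p = Θ(1/n^{3/2}) E[X] tends to 0 (below the triangle threshold p ~ 1/n).


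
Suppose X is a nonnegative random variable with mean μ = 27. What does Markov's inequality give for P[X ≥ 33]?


μ = E[X] = 27, a = 33.
Markov: P[X ≥ 33] ≤ μ/a = (27)/33 = 9/11.
Numerically: ≈ 0.818182.
(Since a = 33 > μ = 27.000000, the bound 9/11 is < 1 and informative.)

P[X ≥ 33] ≤ 9/11 ≈ 0.818182.


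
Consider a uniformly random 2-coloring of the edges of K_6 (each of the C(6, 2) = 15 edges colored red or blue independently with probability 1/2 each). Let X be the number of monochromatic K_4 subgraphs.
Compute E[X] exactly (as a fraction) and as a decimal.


Let X = Σ_S X_S over the C(6, 4) = 15 subsets S of size 4, where X_S = 1 if the K_4 on S is monochromatic.
For a fixed S, the K_4 on S has C(4, 2) = 6 edges. P[all 6 edges red] = (1/2)^6, and likewise for blue, so P[monochromatic] = 2·(1/2)^6 = 2^{1 − 6} = 1/32.
Summing: E[X] = C(6, 4) · 2^{1 − 6} = 15 · 1/32 = 15/32.
Numerically: E[X] ≈ 0.469.

E[X] = C(6,4)·2^(1−C(4,2)) = 15/32 ≈ 0.469.


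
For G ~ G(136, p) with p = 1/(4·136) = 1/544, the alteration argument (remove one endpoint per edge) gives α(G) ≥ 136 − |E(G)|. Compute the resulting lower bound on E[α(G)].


E[|E(G)|] = C(136, 2)·p = 9180 · (1/544) = 135/8.
E[α(G)] ≥ n − E[|E(G)|] = 136 − 135/8 = 953/8.
Numerically: ≈ 119.12500.
(This is only a lower bound; the true E[α(G)] may be larger.)

E[α(G)] ≥ 953/8 ≈ 119.12500.


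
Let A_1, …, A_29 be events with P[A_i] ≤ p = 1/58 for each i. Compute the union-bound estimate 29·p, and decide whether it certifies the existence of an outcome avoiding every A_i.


Union bound: P[∪_{i=1}^{29} A_i] ≤ Σ_i P[A_i] ≤ 29·p = 29·(1/58) = 1/2.
Numerically: 1/2 ≈ 0.500000.
Is 1/2 < 1? YES.
Since P[∪ A_i] ≤ 1/2 < 1, the complement has P[∩ A_i^c] ≥ 1 − 1/2 = 1/2 > 0, so some outcome avoids every A_i.

29·p = 1/2 ≈ 0.500000; existence CERTIFIED by the union bound.


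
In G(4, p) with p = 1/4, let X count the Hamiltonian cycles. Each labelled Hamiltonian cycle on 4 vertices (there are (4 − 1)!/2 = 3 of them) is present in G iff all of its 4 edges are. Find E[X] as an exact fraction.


K_4 has (4 − 1)!/2 = 3 labelled Hamiltonian cycles.
For each such Hamiltonian cycle H, let X_H = 1 if all 4 edges of H are present in G. Then P[X_H = 1] = p^{4} = (1/4)^{4} = 1/256.
Summing the indicators: E[X] = Σ_H E[X_H] = 3 · p^{4} = 3 · 1/256 = 3/256.
Numerically: E[X] ≈ 0.01172.

E[X] = 3 · (1/4)^{4} = 3/256 ≈ 0.01172.


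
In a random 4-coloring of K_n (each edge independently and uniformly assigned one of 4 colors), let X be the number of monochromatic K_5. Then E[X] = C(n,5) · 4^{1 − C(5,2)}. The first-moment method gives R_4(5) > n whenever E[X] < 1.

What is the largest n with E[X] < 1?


We need C(n, 5) · 4^{1 − 10} < 1, i.e. C(n, 5) < 4^{10 − 1} = 262144.
Check values of n near the boundary:
  n = 30: C(30, 5) = 142506; 142506 < 262144? YES
  n = 31: C(31, 5) = 169911; 169911 < 262144? YES
  n = 32: C(32, 5) = 201376; 201376 < 262144? YES
  n = 33: C(33, 5) = 237336; 237336 < 262144? YES
  n = 34: C(34, 5) = 278256; 278256 < 262144? NO
The largest n with C(n, 5) < 262144 is n = 33 (where E[X] = 29667/32768 ≈ 0.9054). Hence R_4(5) > 33, i.e. R_4(5) ≥ 34.

Largest n = 33; hence R_4(5) > 33.


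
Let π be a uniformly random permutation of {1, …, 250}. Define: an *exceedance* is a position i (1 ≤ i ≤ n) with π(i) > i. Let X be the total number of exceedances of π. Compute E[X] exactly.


Write X = Σ_{i=1}^{250} X_i, where X_i = 1_{π(i) > i}.
For each fixed i, π(i) is uniform over {1, …, 250} (marginal of a uniform permutation), so P[π(i) > i] = (n − i)/n. Summing: Σ_{i=1}^{250} (n − i)/n = (0 + 1 + … + 249)/250 = 250(250 − 1)/(2·250) = (250 − 1)/2.
Hence E[X] = Σ_{i=1}^{250} (250 − i)/250 = 249/2 ≈ 124.500.

E[X] = 249/2 = 124.500.


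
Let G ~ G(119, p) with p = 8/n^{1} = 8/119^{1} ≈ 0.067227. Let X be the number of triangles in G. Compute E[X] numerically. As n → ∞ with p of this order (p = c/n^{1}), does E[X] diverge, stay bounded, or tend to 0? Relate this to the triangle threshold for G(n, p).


Number of potential triangles: C(119, 3) = 273819.
Each occurs with probability p³ ≈ (0.067227)³ ≈ 3.0382890e-04.
By linearity: E[X] = C(119, 3)·p³ ≈ 273819 · 3.0382890e-04 ≈ 83.19412.
Here α = 1, so p = 8/n is exactly at the triangle threshold p ~ 1/n. Asymptotically E[X] → c³/6 = 8³/6 = 256/3 ≈ 85.33333, a bounded constant. In this regime the triangle count is asymptotically Poisson(c³/6).

E[X] ≈ 83.19412; in regime p = Θ(1/n^{1}) E[X] stays bounded (at the triangle threshold p ~ 1/n).


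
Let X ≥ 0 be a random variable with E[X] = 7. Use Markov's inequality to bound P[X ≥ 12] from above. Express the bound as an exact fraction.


μ = E[X] = 7, a = 12.
Markov: P[X ≥ 12] ≤ μ/a = (7)/12 = 7/12.
Numerically: ≈ 0.5833.
(Since a = 12 > μ = 7.0000, the bound 7/12 is < 1 and informative.)

P[X ≥ 12] ≤ 7/12 ≈ 0.5833.


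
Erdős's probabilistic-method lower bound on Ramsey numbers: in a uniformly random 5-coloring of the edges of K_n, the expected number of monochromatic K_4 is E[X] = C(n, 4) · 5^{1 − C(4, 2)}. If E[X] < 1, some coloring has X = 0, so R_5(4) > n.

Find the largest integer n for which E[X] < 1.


We need C(n, 4) · 5^{1 − 6} < 1, i.e. C(n, 4) < 5^{6 − 1} = 3125.
Check values of n near the boundary:
  n = 13: C(13, 4) = 715; 715 < 3125? YES
  n = 14: C(14, 4) = 1001; 1001 < 3125? YES
  n = 15: C(15, 4) = 1365; 1365 < 3125? YES
  n = 16: C(16, 4) = 1820; 1820 < 3125? YES
  n = 17: C(17, 4) = 2380; 2380 < 3125? YES
  n = 18: C(18, 4) = 3060; 3060 < 3125? YES
  n = 19: C(19, 4) = 3876; 3876 < 3125? NO
The largest n with C(n, 4) < 3125 is n = 18 (where E[X] = 612/625 ≈ 0.97920). Hence R_5(4) > 18, i.e. R_5(4) ≥ 19.

Largest n = 18; hence R_5(4) > 18.


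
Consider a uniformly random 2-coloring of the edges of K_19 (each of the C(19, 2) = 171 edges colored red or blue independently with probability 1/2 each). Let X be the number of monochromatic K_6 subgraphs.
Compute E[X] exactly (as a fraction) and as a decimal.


Let X = Σ_S X_S over the C(19, 6) = 27132 subsets S of size 6, where X_S = 1 if the K_6 on S is monochromatic.
For a fixed S, the K_6 on S has C(6, 2) = 15 edges. P[all 15 edges red] = (1/2)^15, and likewise for blue, so P[monochromatic] = 2·(1/2)^15 = 2^{1 − 15} = 1/16384.
By linearity: E[X] = C(19, 6) · 2^{1 − 15} = 27132 · 1/16384 = 6783/4096.
Numerically: E[X] ≈ 1.656.

E[X] = C(19,6)·2^(1−C(6,2)) = 6783/4096 ≈ 1.656.


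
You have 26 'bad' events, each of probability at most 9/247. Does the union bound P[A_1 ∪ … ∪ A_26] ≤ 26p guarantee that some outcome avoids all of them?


Union bound: P[∪_{i=1}^{26} A_i] ≤ Σ_i P[A_i] ≤ 26·p = 26·(9/247) = 18/19.
Numerically: 18/19 ≈ 0.94737.
Is 18/19 < 1? YES.
Since P[∪ A_i] ≤ 18/19 < 1, the complement has P[∩ A_i^c] ≥ 1 − 18/19 = 1/19 > 0, so some outcome avoids every A_i.

26·p = 18/19 ≈ 0.94737; existence CERTIFIED by the union bound.


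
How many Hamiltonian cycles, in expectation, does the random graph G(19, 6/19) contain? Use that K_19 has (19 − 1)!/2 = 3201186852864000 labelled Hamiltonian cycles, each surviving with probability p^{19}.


K_19 has (19 − 1)!/2 = 3201186852864000 labelled Hamiltonian cycles.
For each such Hamiltonian cycle H, let X_H = 1 if all 19 edges of H are present in G. Then P[X_H = 1] = p^{19} = (6/19)^{19} = 609359740010496/1978419655660313589123979.
By linearity of expectation: E[X] = Σ_H E[X_H] = 3201186852864000 · p^{19} = 3201186852864000 · 609359740010496/1978419655660313589123979 = 1950674388386224952567660544000/1978419655660313589123979.
Numerically: E[X] ≈ 985976.

E[X] = 3201186852864000 · (6/19)^{19} = 1950674388386224952567660544000/1978419655660313589123979 ≈ 985976.


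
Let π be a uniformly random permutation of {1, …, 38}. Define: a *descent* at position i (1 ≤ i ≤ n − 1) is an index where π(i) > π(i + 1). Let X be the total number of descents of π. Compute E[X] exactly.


Write X = Σ X_I over i = 1, …, 37, with X_I the indicator of one descent.
There are 37 indicators.
For each fixed i, the pair (π(i), π(i+1)) is a uniformly random ordered pair of distinct values from {1, …, 38}; by symmetry P[π(i) > π(i+1)] = 1/2.
By linearity: E[X] = 37 · (1/2) = (38 − 1) · (1/2) = 37/2 ≈ 18.50000.

E[X] = 37/2 = 18.50000.


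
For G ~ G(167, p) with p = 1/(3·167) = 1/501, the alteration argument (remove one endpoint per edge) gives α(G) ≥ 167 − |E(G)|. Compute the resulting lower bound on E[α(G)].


E[|E(G)|] = C(167, 2)·p = 13861 · (1/501) = 83/3.
E[α(G)] ≥ n − E[|E(G)|] = 167 − 83/3 = 418/3.
Numerically: ≈ 139.3333.
(This is only a lower bound; the true E[α(G)] may be larger.)

E[α(G)] ≥ 418/3 ≈ 139.3333.


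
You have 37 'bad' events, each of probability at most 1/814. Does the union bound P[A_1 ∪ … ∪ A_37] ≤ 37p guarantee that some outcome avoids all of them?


Union bound: P[∪_{i=1}^{37} A_i] ≤ Σ_i P[A_i] ≤ 37·p = 37·(1/814) = 1/22.
Numerically: 1/22 ≈ 0.04545.
Is 1/22 < 1? YES.
Since P[∪ A_i] ≤ 1/22 < 1, the complement has P[∩ A_i^c] ≥ 1 − 1/22 = 21/22 > 0, so some outcome avoids every A_i.

37·p = 1/22 ≈ 0.04545; existence CERTIFIED by the union bound.


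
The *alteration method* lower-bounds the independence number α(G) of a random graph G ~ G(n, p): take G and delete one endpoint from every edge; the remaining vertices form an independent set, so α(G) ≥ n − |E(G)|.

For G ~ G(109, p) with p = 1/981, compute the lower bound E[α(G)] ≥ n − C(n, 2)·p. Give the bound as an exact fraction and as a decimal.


E[|E(G)|] = C(109, 2)·p = 5886 · (1/981) = 6.
E[α(G)] ≥ n − E[|E(G)|] = 109 − 6 = 103.
Numerically: ≈ 103.00000.
(This is only a lower bound; the true E[α(G)] may be larger.)

E[α(G)] ≥ 103 ≈ 103.00000.


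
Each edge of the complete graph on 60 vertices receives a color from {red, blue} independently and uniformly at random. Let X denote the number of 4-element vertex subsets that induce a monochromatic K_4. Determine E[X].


Let X = Σ_S X_S over the C(60, 4) = 487635 subsets S of size 4, where X_S = 1 if the K_4 on S is monochromatic.
For a fixed S, the K_4 on S has C(4, 2) = 6 edges. P[all 6 edges red] = (1/2)^6, and likewise for blue, so P[monochromatic] = 2·(1/2)^6 = 2^{1 − 6} = 1/32.
By linearity: E[X] = C(60, 4) · 2^{1 − 6} = 487635 · 1/32 = 487635/32.
Numerically: E[X] ≈ 15238.593750.

E[X] = C(60,4)·2^(1−C(4,2)) = 487635/32 ≈ 15238.593750.


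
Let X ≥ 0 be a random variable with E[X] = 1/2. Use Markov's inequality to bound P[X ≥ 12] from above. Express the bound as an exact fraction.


μ = E[X] = 1/2, a = 12.
Markov: P[X ≥ 12] ≤ μ/a = (1/2)/12 = 1/24.
Numerically: ≈ 0.042.
(Since a = 12 > μ = 0.500, the bound 1/24 is < 1 and informative.)

P[X ≥ 12] ≤ 1/24 ≈ 0.042.


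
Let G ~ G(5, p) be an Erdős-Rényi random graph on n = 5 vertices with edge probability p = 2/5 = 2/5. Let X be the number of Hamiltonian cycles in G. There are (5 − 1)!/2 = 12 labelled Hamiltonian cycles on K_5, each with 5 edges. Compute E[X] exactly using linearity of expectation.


K_5 has (5 − 1)!/2 = 12 labelled Hamiltonian cycles.
For each such Hamiltonian cycle H, let X_H = 1 if all 5 edges of H are present in G. Then P[X_H = 1] = p^{5} = (2/5)^{5} = 32/3125.
By linearity of expectation: E[X] = Σ_H E[X_H] = 12 · p^{5} = 12 · 32/3125 = 384/3125.
Numerically: E[X] ≈ 0.1229.

E[X] = 12 · (2/5)^{5} = 384/3125 ≈ 0.1229.


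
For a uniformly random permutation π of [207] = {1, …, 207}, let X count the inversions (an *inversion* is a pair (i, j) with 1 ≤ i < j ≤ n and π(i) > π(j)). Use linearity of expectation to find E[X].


Write X = Σ X_I over the C(207, 2) = 21321 pairs i < j, with X_I the indicator of one inversion.
There are 21321 indicators.
For each fixed pair i < j, the values π(i) and π(j) are two distinct elements of {1, …, 207} in uniformly random order; by symmetry P[π(i) > π(j)] = 1/2.
By linearity: E[X] = 21321 · (1/2) = C(207, 2) · (1/2) = 21321/2 = 21321/2 ≈ 10660.500000.

E[X] = 21321/2 = 10660.500000.


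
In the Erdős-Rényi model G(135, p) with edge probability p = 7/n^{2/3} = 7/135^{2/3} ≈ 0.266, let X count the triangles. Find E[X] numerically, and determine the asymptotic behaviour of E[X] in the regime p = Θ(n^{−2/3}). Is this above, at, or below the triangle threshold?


Number of potential triangles: C(135, 3) = 400995.
Each occurs with probability p³ ≈ (0.266)³ ≈ 1.882030e-02.
By linearity: E[X] = C(135, 3)·p³ ≈ 400995 · 1.882030e-02 ≈ 7546.8469.
Since α = 2/3 < 1, p = c/n^{2/3} ≫ 1/n is above the triangle threshold p ~ 1/n. Asymptotically E[X] ~ (c³/6)·n^{3(1−α)} = (7³/6)·n^{1} → ∞; triangles are abundant w.h.p.

E[X] ≈ 7546.8469; in regime p = Θ(1/n^{2/3}) E[X] diverges (above the triangle threshold p ~ 1/n).


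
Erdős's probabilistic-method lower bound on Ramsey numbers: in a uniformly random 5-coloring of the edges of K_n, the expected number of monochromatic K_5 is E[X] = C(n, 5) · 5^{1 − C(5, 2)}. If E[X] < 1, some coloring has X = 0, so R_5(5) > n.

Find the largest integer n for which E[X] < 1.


We need C(n, 5) · 5^{1 − 10} < 1, i.e. C(n, 5) < 5^{10 − 1} = 1953125.
Check values of n near the boundary:
  n = 45: C(45, 5) = 1221759; 1221759 < 1953125? YES
  n = 46: C(46, 5) = 1370754; 1370754 < 1953125? YES
  n = 47: C(47, 5) = 1533939; 1533939 < 1953125? YES
  n = 48: C(48, 5) = 1712304; 1712304 < 1953125? YES
  n = 49: C(49, 5) = 1906884; 1906884 < 1953125? YES
  n = 50: C(50, 5) = 2118760; 2118760 < 1953125? NO
  n = 51: C(51, 5) = 2349060; 2349060 < 1953125? NO
  n = 52: C(52, 5) = 2598960; 2598960 < 1953125? NO
The largest n with C(n, 5) < 1953125 is n = 49 (where E[X] = 1906884/1953125 ≈ 0.976). Hence R_5(5) > 49, i.e. R_5(5) ≥ 50.

Largest n = 49; hence R_5(5) > 49.


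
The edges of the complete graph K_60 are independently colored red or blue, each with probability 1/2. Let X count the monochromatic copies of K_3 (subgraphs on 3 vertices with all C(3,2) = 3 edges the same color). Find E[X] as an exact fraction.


Let X = Σ_S X_S over the C(60, 3) = 34220 subsets S of size 3, where X_S = 1 if the K_3 on S is monochromatic.
For a fixed S, the K_3 on S has C(3, 2) = 3 edges. P[all 3 edges red] = (1/2)^3, and likewise for blue, so P[monochromatic] = 2·(1/2)^3 = 2^{1 − 3} = 1/4.
By linearity: E[X] = C(60, 3) · 2^{1 − 3} = 34220 · 1/4 = 8555.
Numerically: E[X] ≈ 8555.000.

E[X] = C(60,3)·2^(1−C(3,2)) = 8555 ≈ 8555.000.


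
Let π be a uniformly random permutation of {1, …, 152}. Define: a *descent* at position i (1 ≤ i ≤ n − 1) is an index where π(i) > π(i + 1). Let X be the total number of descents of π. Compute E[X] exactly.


Write X = Σ X_I over i = 1, …, 151, with X_I the indicator of one descent.
There are 151 indicators.
For each fixed i, the pair (π(i), π(i+1)) is a uniformly random ordered pair of distinct values from {1, …, 152}; by symmetry P[π(i) > π(i+1)] = 1/2.
By linearity: E[X] = 151 · (1/2) = (152 − 1) · (1/2) = 151/2 ≈ 75.500.

E[X] = 151/2 = 75.500.


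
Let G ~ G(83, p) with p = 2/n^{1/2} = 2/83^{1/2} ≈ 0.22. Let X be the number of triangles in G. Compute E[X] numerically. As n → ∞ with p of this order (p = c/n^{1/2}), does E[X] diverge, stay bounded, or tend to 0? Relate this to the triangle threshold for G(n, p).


Number of potential triangles: C(83, 3) = 91881.
Each occurs with probability p³ ≈ (0.22)³ ≈ 1.05797e-02.
By linearity: E[X] = C(83, 3)·p³ ≈ 91881 · 1.05797e-02 ≈ 972.072.
Since α = 1/2 < 1, p = c/n^{1/2} ≫ 1/n is above the triangle threshold p ~ 1/n. Asymptotically E[X] ~ (c³/6)·n^{3(1−α)} = (2³/6)·n^{1.5} → ∞; triangles are abundant w.h.p.

E[X] ≈ 972.072; in regime p = Θ(1/n^{1/2}) E[X] diverges (above the triangle threshold p ~ 1/n).


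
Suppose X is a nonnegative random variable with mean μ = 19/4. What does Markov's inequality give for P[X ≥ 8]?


μ = E[X] = 19/4, a = 8.
Markov: P[X ≥ 8] ≤ μ/a = (19/4)/8 = 19/32.
Numerically: ≈ 0.59375.
(Since a = 8 > μ = 4.75000, the bound 19/32 is < 1 and informative.)

P[X ≥ 8] ≤ 19/32 ≈ 0.59375.


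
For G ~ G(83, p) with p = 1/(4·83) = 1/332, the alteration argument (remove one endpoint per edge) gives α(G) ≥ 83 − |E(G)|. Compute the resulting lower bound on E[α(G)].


E[|E(G)|] = C(83, 2)·p = 3403 · (1/332) = 41/4.
E[α(G)] ≥ n − E[|E(G)|] = 83 − 41/4 = 291/4.
Numerically: ≈ 72.7500.
(This is only a lower bound; the true E[α(G)] may be larger.)

E[α(G)] ≥ 291/4 ≈ 72.7500.


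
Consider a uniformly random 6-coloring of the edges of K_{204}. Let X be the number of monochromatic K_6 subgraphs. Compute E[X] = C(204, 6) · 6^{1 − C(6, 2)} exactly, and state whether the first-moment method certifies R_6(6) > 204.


E[X] = C(204, 6) · 6^{1 − 15} = 92944609660 · 6^{−14} = 92944609660/78364164096.
As a reduced fraction: E[X] = 23236152415/19591041024 ≈ 1.186060.
Is E[X] < 1? NO.
Since E[X] ≥ 1, the first-moment bound is inconclusive at n = 204; it does NOT by itself certify R_6(6) > 204.

E[X] = 23236152415/19591041024 ≈ 1.186060; E[X] ≥ 1; first-moment method inconclusive here.


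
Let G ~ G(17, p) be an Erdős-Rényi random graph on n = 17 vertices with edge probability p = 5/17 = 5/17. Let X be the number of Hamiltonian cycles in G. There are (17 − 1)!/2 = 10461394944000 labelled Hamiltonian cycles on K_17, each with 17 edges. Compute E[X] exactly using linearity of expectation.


K_17 has (17 − 1)!/2 = 10461394944000 labelled Hamiltonian cycles.
For each such Hamiltonian cycle H, let X_H = 1 if all 17 edges of H are present in G. Then P[X_H = 1] = p^{17} = (5/17)^{17} = 762939453125/827240261886336764177.
By linearity of expectation: E[X] = Σ_H E[X_H] = 10461394944000 · p^{17} = 10461394944000 · 762939453125/827240261886336764177 = 7981410937500000000000000/827240261886336764177.
Numerically: E[X] ≈ 9648.2.

E[X] = 10461394944000 · (5/17)^{17} = 7981410937500000000000000/827240261886336764177 ≈ 9648.2.


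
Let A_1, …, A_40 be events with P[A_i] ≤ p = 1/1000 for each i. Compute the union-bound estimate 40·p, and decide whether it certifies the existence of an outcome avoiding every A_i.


Union bound: P[∪_{i=1}^{40} A_i] ≤ Σ_i P[A_i] ≤ 40·p = 40·(1/1000) = 1/25.
Numerically: 1/25 ≈ 0.04000.
Is 1/25 < 1? YES.
Since P[∪ A_i] ≤ 1/25 < 1, the complement has P[∩ A_i^c] ≥ 1 − 1/25 = 24/25 > 0, so some outcome avoids every A_i.

40·p = 1/25 ≈ 0.04000; existence CERTIFIED by the union bound.


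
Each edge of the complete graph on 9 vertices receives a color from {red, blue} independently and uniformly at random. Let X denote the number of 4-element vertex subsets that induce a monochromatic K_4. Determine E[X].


Let X = Σ_S X_S over the C(9, 4) = 126 subsets S of size 4, where X_S = 1 if the K_4 on S is monochromatic.
For a fixed S, the K_4 on S has C(4, 2) = 6 edges. P[all 6 edges red] = (1/2)^6, and likewise for blue, so P[monochromatic] = 2·(1/2)^6 = 2^{1 − 6} = 1/32.
By linearity: E[X] = C(9, 4) · 2^{1 − 6} = 126 · 1/32 = 63/16.
Numerically: E[X] ≈ 3.938.

E[X] = C(9,4)·2^(1−C(4,2)) = 63/16 ≈ 3.938.


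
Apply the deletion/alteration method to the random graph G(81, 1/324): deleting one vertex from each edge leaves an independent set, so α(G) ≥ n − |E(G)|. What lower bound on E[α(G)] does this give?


E[|E(G)|] = C(81, 2)·p = 3240 · (1/324) = 10.
E[α(G)] ≥ n − E[|E(G)|] = 81 − 10 = 71.
Numerically: ≈ 71.00000.
(This is only a lower bound; the true E[α(G)] may be larger.)

E[α(G)] ≥ 71 ≈ 71.00000.


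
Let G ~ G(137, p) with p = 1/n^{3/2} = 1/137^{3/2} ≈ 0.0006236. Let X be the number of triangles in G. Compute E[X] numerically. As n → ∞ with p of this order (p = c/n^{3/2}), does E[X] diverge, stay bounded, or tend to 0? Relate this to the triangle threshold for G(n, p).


Number of potential triangles: C(137, 3) = 419220.
Each occurs with probability p³ ≈ (0.0006236)³ ≈ 2.425255e-10.
By linearity: E[X] = C(137, 3)·p³ ≈ 419220 · 2.425255e-10 ≈ 0.0001.
Since α = 3/2 > 1, p = c/n^{3/2} = o(1/n) is below the triangle threshold p ~ 1/n. Asymptotically E[X] ~ (c³/6)·n^{3(1−α)} = (1³/6)·n^{-1.5} → 0, so by Markov's inequality G has no triangles w.h.p.

E[X] ≈ 0.0001; in regime p = Θ(1/n^{3/2}) E[X] tends to 0 (below the triangle threshold p ~ 1/n).


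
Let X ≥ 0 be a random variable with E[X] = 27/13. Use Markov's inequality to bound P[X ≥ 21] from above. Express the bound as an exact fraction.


μ = E[X] = 27/13, a = 21.
Markov: P[X ≥ 21] ≤ μ/a = (27/13)/21 = 9/91.
Numerically: ≈ 0.0989.
(Since a = 21 > μ = 2.0769, the bound 9/91 is < 1 and informative.)

P[X ≥ 21] ≤ 9/91 ≈ 0.0989.


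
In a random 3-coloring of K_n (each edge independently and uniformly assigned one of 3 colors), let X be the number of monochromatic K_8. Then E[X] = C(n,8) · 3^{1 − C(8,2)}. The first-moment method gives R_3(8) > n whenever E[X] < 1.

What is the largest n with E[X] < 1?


We need C(n, 8) · 3^{1 − 28} < 1, i.e. C(n, 8) < 3^{28 − 1} = 7625597484987.
Check values of n near the boundary:
  n = 155: C(155, 8) = 6876747915675; 6876747915675 < 7625597484987? YES
  n = 156: C(156, 8) = 7248464019225; 7248464019225 < 7625597484987? YES
  n = 157: C(157, 8) = 7637643295425; 7637643295425 < 7625597484987? NO
  n = 158: C(158, 8) = 8044984271181; 8044984271181 < 7625597484987? NO
The largest n with C(n, 8) < 7625597484987 is n = 156 (where E[X] = 805384891025/847288609443 ≈ 0.950544). Hence R_3(8) > 156, i.e. R_3(8) ≥ 157.

Largest n = 156; hence R_3(8) > 156.


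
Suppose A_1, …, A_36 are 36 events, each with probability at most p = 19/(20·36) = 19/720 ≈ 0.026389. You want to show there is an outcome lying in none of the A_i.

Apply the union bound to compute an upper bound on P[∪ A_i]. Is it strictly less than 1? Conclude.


Union bound: P[∪_{i=1}^{36} A_i] ≤ Σ_i P[A_i] ≤ 36·p = 36·(19/720) = 19/20.
Numerically: 19/20 ≈ 0.950000.
Is 19/20 < 1? YES.
Since P[∪ A_i] ≤ 19/20 < 1, the complement has P[∩ A_i^c] ≥ 1 − 19/20 = 1/20 > 0, so some outcome avoids every A_i.

36·p = 19/20 ≈ 0.950000; existence CERTIFIED by the union bound.


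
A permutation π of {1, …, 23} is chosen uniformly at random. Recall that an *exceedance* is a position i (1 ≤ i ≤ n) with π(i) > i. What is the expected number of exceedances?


Write X = Σ_{i=1}^{23} X_i, where X_i = 1_{π(i) > i}.
For each fixed i, π(i) is uniform over {1, …, 23} (marginal of a uniform permutation), so P[π(i) > i] = (n − i)/n. Summing: Σ_{i=1}^{23} (n − i)/n = (0 + 1 + … + 22)/23 = 23(23 − 1)/(2·23) = (23 − 1)/2.
Hence E[X] = Σ_{i=1}^{23} (23 − i)/23 = 11 ≈ 11.00000.

E[X] = 11 = 11.00000.


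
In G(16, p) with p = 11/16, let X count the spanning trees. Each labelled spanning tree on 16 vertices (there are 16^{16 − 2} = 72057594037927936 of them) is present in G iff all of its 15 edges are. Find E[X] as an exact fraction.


K_16 has 16^{16 − 2} = 72057594037927936 labelled spanning trees.
For each such spanning tree H, let X_H = 1 if all 15 edges of H are present in G. Then P[X_H = 1] = p^{15} = (11/16)^{15} = 4177248169415651/1152921504606846976.
By linearity of expectation: E[X] = Σ_H E[X_H] = 72057594037927936 · p^{15} = 72057594037927936 · 4177248169415651/1152921504606846976 = 4177248169415651/16.
Numerically: E[X] ≈ 2.6108e+14.

E[X] = 72057594037927936 · (11/16)^{15} = 4177248169415651/16 ≈ 2.6108e+14.


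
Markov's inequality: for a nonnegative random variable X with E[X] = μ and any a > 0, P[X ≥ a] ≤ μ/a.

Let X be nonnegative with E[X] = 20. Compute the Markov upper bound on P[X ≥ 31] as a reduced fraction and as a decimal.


μ = E[X] = 20, a = 31.
Markov: P[X ≥ 31] ≤ μ/a = (20)/31 = 20/31.
Numerically: ≈ 0.64516.
(Since a = 31 > μ = 20.00000, the bound 20/31 is < 1 and informative.)

P[X ≥ 31] ≤ 20/31 ≈ 0.64516.


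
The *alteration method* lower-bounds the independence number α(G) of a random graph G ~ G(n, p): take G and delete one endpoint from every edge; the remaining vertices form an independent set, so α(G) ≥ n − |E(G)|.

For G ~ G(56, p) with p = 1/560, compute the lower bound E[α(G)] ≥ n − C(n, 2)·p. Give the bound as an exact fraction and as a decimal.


E[|E(G)|] = C(56, 2)·p = 1540 · (1/560) = 11/4.
E[α(G)] ≥ n − E[|E(G)|] = 56 − 11/4 = 213/4.
Numerically: ≈ 53.2500.
(This is only a lower bound; the true E[α(G)] may be larger.)

E[α(G)] ≥ 213/4 ≈ 53.2500.


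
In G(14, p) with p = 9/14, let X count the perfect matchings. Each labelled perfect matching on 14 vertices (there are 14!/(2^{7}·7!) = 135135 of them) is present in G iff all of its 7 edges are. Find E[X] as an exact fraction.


K_14 has 14!/(2^{7}·7!) = 135135 labelled perfect matchings.
For each such perfect matching H, let X_H = 1 if all 7 edges of H are present in G. Then P[X_H = 1] = p^{7} = (9/14)^{7} = 4782969/105413504.
By linearity of expectation: E[X] = Σ_H E[X_H] = 135135 · p^{7} = 135135 · 4782969/105413504 = 92335216545/15059072.
Numerically: E[X] ≈ 6131.5.

E[X] = 135135 · (9/14)^{7} = 92335216545/15059072 ≈ 6131.5.


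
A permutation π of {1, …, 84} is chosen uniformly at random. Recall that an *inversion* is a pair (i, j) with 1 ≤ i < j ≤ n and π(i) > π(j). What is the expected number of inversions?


Write X = Σ X_I over the C(84, 2) = 3486 pairs i < j, with X_I the indicator of one inversion.
There are 3486 indicators.
For each fixed pair i < j, the values π(i) and π(j) are two distinct elements of {1, …, 84} in uniformly random order; by symmetry P[π(i) > π(j)] = 1/2.
By linearity: E[X] = 3486 · (1/2) = C(84, 2) · (1/2) = 3486/2 = 1743 ≈ 1743.0000.

E[X] = 1743 = 1743.0000.


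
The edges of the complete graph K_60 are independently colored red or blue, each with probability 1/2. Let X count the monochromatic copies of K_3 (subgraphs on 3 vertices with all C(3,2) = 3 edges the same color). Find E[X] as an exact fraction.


Let X = Σ_S X_S over the C(60, 3) = 34220 subsets S of size 3, where X_S = 1 if the K_3 on S is monochromatic.
For a fixed S, the K_3 on S has C(3, 2) = 3 edges. P[all 3 edges red] = (1/2)^3, and likewise for blue, so P[monochromatic] = 2·(1/2)^3 = 2^{1 − 3} = 1/4.
By linearity: E[X] = C(60, 3) · 2^{1 − 3} = 34220 · 1/4 = 8555.
Numerically: E[X] ≈ 8555.000.

E[X] = C(60,3)·2^(1−C(3,2)) = 8555 ≈ 8555.000.


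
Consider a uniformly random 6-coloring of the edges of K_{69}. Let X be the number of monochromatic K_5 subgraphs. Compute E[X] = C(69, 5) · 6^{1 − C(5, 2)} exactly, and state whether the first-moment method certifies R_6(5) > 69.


E[X] = C(69, 5) · 6^{1 − 10} = 11238513 · 6^{−9} = 11238513/10077696.
As a reduced fraction: E[X] = 3746171/3359232 ≈ 1.1152.
Is E[X] < 1? NO.
Since E[X] ≥ 1, the first-moment bound is inconclusive at n = 69; it does NOT by itself certify R_6(5) > 69.

E[X] = 3746171/3359232 ≈ 1.1152; E[X] ≥ 1; first-moment method inconclusive here.


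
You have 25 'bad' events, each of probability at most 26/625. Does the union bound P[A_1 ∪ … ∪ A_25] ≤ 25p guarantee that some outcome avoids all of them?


Union bound: P[∪_{i=1}^{25} A_i] ≤ Σ_i P[A_i] ≤ 25·p = 25·(26/625) = 26/25.
Numerically: 26/25 ≈ 1.040000.
Is 26/25 < 1? NO.
Since the bound 26/25 is ≥ 1, the union bound is uninformative here; it does NOT by itself certify existence.

25·p = 26/25 ≈ 1.040000; existence NOT certified by the union bound.


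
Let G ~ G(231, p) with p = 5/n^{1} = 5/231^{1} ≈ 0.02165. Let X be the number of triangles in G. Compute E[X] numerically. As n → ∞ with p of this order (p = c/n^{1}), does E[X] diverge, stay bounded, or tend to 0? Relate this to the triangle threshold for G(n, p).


Number of potential triangles: C(231, 3) = 2027795.
Each occurs with probability p³ ≈ (0.02165)³ ≈ 1.014084e-05.
By linearity: E[X] = C(231, 3)·p³ ≈ 2027795 · 1.014084e-05 ≈ 20.5636.
Here α = 1, so p = 5/n is exactly at the triangle threshold p ~ 1/n. Asymptotically E[X] → c³/6 = 5³/6 = 125/6 ≈ 20.8333, a bounded constant. In this regime the triangle count is asymptotically Poisson(c³/6).

E[X] ≈ 20.5636; in regime p = Θ(1/n^{1}) E[X] stays bounded (at the triangle threshold p ~ 1/n).


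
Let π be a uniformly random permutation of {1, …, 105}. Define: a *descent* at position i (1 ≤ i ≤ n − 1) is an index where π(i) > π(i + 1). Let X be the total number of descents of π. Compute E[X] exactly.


Write X = Σ X_I over i = 1, …, 104, with X_I the indicator of one descent.
There are 104 indicators.
For each fixed i, the pair (π(i), π(i+1)) is a uniformly random ordered pair of distinct values from {1, …, 105}; by symmetry P[π(i) > π(i+1)] = 1/2.
By linearity: E[X] = 104 · (1/2) = (105 − 1) · (1/2) = 52 ≈ 52.000.

E[X] = 52 = 52.000.


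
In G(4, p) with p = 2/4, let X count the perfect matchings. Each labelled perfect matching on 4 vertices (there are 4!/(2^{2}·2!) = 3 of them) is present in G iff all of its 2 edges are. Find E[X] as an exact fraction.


K_4 has 4!/(2^{2}·2!) = 3 labelled perfect matchings.
For each such perfect matching H, let X_H = 1 if all 2 edges of H are present in G. Then P[X_H = 1] = p^{2} = (1/2)^{2} = 1/4.
By linearity of expectation: E[X] = Σ_H E[X_H] = 3 · p^{2} = 3 · 1/4 = 3/4.
Numerically: E[X] ≈ 0.75.

E[X] = 3 · (1/2)^{2} = 3/4 ≈ 0.75.


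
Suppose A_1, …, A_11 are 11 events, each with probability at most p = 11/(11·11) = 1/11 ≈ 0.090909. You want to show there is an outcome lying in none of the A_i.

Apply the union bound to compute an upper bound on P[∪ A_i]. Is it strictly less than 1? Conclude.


Union bound: P[∪_{i=1}^{11} A_i] ≤ Σ_i P[A_i] ≤ 11·p = 11·(1/11) = 1.
Numerically: 1 ≈ 1.000000.
Is 1 < 1? NO.
Since the bound 1 is ≥ 1, the union bound is uninformative here; it does NOT by itself certify existence.

11·p = 1 ≈ 1.000000; existence NOT certified by the union bound.


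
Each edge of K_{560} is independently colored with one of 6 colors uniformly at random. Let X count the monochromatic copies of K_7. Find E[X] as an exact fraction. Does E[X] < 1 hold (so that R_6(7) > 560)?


E[X] = C(560, 7) · 6^{1 − 21} = 3300169391659920 · 6^{−20} = 3300169391659920/3656158440062976.
As a reduced fraction: E[X] = 68753528992915/76169967501312 ≈ 0.9026.
Is E[X] < 1? YES.
Since E[X] < 1, there exists a 6-coloring of K_{560} with no monochromatic K_7; hence R_6(7) > 560.

E[X] = 68753528992915/76169967501312 ≈ 0.9026; E[X] < 1, so R_6(7) > 560.


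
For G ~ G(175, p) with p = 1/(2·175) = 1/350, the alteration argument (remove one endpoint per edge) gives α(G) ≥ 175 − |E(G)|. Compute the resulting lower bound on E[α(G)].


E[|E(G)|] = C(175, 2)·p = 15225 · (1/350) = 87/2.
E[α(G)] ≥ n − E[|E(G)|] = 175 − 87/2 = 263/2.
Numerically: ≈ 131.500.
(This is only a lower bound; the true E[α(G)] may be larger.)

E[α(G)] ≥ 263/2 ≈ 131.500.


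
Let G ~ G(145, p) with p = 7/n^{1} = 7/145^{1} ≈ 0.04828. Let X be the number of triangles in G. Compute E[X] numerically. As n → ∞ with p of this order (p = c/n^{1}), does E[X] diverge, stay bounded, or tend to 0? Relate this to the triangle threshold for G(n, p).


Number of potential triangles: C(145, 3) = 497640.
Each occurs with probability p³ ≈ (0.04828)³ ≈ 1.125097e-04.
By linearity: E[X] = C(145, 3)·p³ ≈ 497640 · 1.125097e-04 ≈ 55.9893.
Here α = 1, so p = 7/n is exactly at the triangle threshold p ~ 1/n. Asymptotically E[X] → c³/6 = 7³/6 = 343/6 ≈ 57.1667, a bounded constant. In this regime the triangle count is asymptotically Poisson(c³/6).

E[X] ≈ 55.9893; in regime p = Θ(1/n^{1}) E[X] stays bounded (at the triangle threshold p ~ 1/n).


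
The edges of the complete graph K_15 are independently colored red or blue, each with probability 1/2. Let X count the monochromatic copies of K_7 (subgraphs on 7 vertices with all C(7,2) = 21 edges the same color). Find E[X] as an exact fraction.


Let X = Σ_S X_S over the C(15, 7) = 6435 subsets S of size 7, where X_S = 1 if the K_7 on S is monochromatic.
For a fixed S, the K_7 on S has C(7, 2) = 21 edges. P[all 21 edges red] = (1/2)^21, and likewise for blue, so P[monochromatic] = 2·(1/2)^21 = 2^{1 − 21} = 1/1048576.
Summing: E[X] = C(15, 7) · 2^{1 − 21} = 6435 · 1/1048576 = 6435/1048576.
Numerically: E[X] ≈ 0.006137.

E[X] = C(15,7)·2^(1−C(7,2)) = 6435/1048576 ≈ 0.006137.


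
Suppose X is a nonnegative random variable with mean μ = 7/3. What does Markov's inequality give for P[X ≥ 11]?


μ = E[X] = 7/3, a = 11.
Markov: P[X ≥ 11] ≤ μ/a = (7/3)/11 = 7/33.
Numerically: ≈ 0.212121.
(Since a = 11 > μ = 2.333333, the bound 7/33 is < 1 and informative.)

P[X ≥ 11] ≤ 7/33 ≈ 0.212121.


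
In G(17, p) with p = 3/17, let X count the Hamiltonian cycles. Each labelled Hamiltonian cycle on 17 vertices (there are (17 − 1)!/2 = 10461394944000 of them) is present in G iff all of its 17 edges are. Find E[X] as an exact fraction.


K_17 has (17 − 1)!/2 = 10461394944000 labelled Hamiltonian cycles.
For each such Hamiltonian cycle H, let X_H = 1 if all 17 edges of H are present in G. Then P[X_H = 1] = p^{17} = (3/17)^{17} = 129140163/827240261886336764177.
By linearity of expectation: E[X] = Σ_H E[X_H] = 10461394944000 · p^{17} = 10461394944000 · 129140163/827240261886336764177 = 1350986248275535872000/827240261886336764177.
Numerically: E[X] ≈ 1.63312.

E[X] = 10461394944000 · (3/17)^{17} = 1350986248275535872000/827240261886336764177 ≈ 1.63312.


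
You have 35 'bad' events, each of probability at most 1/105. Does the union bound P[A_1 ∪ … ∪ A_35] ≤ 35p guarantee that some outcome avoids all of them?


Union bound: P[∪_{i=1}^{35} A_i] ≤ Σ_i P[A_i] ≤ 35·p = 35·(1/105) = 1/3.
Numerically: 1/3 ≈ 0.33333.
Is 1/3 < 1? YES.
Since P[∪ A_i] ≤ 1/3 < 1, the complement has P[∩ A_i^c] ≥ 1 − 1/3 = 2/3 > 0, so some outcome avoids every A_i.

35·p = 1/3 ≈ 0.33333; existence CERTIFIED by the union bound.


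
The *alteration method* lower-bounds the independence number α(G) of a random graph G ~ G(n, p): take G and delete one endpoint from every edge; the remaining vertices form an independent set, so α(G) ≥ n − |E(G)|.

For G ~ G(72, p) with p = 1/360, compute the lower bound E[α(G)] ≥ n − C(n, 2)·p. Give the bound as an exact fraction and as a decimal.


E[|E(G)|] = C(72, 2)·p = 2556 · (1/360) = 71/10.
E[α(G)] ≥ n − E[|E(G)|] = 72 − 71/10 = 649/10.
Numerically: ≈ 64.900000.
(This is only a lower bound; the true E[α(G)] may be larger.)

E[α(G)] ≥ 649/10 ≈ 64.900000.
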